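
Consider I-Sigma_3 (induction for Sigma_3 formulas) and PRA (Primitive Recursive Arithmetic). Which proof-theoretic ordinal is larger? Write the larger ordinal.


Proof-theoretic ordinal of I-Sigma_3 (induction for Sigma_3 formulas): omega^(omega^(omega^omega))
Proof-theoretic ordinal of PRA (Primitive Recursive Arithmetic): omega^omega
Comparing: omega^omega < omega^(omega^(omega^omega)).
The larger ordinal is omega^(omega^(omega^omega)) (from I-Sigma_3 (induction for Sigma_3 formulas)).

omega^(omega^(omega^omega))


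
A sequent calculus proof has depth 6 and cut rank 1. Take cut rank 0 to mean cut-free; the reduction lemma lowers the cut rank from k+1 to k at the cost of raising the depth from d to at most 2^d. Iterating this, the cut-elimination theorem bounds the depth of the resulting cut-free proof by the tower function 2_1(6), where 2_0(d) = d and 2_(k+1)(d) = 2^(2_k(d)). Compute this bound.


Each rank reduction sends depth d to at most 2^d; cut rank r needs r reductions.
2_0(6) = 6
2_1(6) = 2^6 = 64
Cut-free depth bound = 64

64


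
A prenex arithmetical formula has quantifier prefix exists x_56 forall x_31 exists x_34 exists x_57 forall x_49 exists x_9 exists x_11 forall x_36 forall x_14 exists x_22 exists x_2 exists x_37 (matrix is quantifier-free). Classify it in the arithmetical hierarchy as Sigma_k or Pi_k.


Leading quantifier is exists, so the class is Sigma.
Number of quantifier blocks = alternations + 1 = 6 + 1 = 7.
Classification: Sigma_7

Sigma_7


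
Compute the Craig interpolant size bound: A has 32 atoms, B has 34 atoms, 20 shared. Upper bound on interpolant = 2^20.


Shared atoms = 20
Craig interpolant size bound = 2^20
= 1048576

1048576


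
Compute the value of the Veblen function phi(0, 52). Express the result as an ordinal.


phi(0, 52):
phi(0, beta) = omega^beta by definition.
phi(0, 52) = omega^52

omega^52


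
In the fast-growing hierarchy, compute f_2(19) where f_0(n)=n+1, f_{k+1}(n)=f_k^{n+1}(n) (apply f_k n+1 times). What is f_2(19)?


f_2(19) = f_1^20(19)
f_1(m) = 2m + 1.
Iterating: f_1^k(n) = 2^k*(n+1) - 1.
f_2(19) = 2^20*(19+1) - 1 = 1048576*20 - 1 = 20971519

20971519


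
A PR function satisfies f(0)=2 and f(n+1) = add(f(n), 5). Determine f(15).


f(0) = 2
f(1) = add(f(0), 5) = add(2, 5) = 7
f(2) = add(f(1), 5) = add(7, 5) = 12
f(3) = add(f(2), 5) = add(12, 5) = 17
f(4) = add(f(3), 5) = add(17, 5) = 22
f(5) = add(f(4), 5) = add(22, 5) = 27
f(6) = add(f(5), 5) = add(27, 5) = 32
f(7) = add(f(6), 5) = add(32, 5) = 37
f(8) = add(f(7), 5) = add(37, 5) = 42
f(9) = add(f(8), 5) = add(42, 5) = 47
f(10) = add(f(9), 5) = add(47, 5) = 52
f(11) = add(f(10), 5) = add(52, 5) = 57
f(12) = add(f(11), 5) = add(57, 5) = 62
f(13) = add(f(12), 5) = add(62, 5) = 67
f(14) = add(f(13), 5) = add(67, 5) = 72
f(15) = add(f(14), 5) = add(72, 5) = 77


77


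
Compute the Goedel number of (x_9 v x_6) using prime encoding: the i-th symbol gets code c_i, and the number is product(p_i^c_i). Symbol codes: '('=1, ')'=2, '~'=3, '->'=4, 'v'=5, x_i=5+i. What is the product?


Formula: (x_9 v x_6)
Symbol codes: [1, 14, 5, 11, 2]
Primes: [2, 3, 5, 7, 11]
p_1^1 = 2^1 = 2
p_2^14 = 3^14 = 4782969
p_3^5 = 5^5 = 3125
p_4^11 = 7^11 = 1977326743
p_5^2 = 11^2 = 121
Product = 7152228714196475043750

7152228714196475043750


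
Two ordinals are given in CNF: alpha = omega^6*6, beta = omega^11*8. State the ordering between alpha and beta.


Compare term by term from highest exponent:
alpha = omega^6*6
beta = omega^11*8
Term 1: alpha has omega^6*6, beta has omega^11*8
Result: alpha < beta

alpha < beta


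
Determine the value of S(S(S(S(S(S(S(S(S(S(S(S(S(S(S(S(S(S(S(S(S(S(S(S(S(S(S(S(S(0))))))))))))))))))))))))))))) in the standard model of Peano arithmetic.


Counting successors applied to 0:
29 applications of S to 0 = 29

29


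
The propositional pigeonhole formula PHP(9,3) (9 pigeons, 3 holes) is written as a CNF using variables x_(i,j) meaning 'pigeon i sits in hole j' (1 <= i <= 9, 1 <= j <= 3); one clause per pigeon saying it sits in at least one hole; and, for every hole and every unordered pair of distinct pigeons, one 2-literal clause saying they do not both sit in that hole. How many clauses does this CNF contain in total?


PHP(9,3): 9 pigeons, 3 holes, 9*3 = 27 variables.
- pigeon clauses: one per pigeon -> 9 clauses
- hole clauses: 3 holes * C(9,2) = 3 * 36 -> 108 clauses
Total clauses = 9 + 108 = 117

117


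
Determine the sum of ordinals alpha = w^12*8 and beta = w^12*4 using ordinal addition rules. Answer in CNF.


Ordinal addition w^12*8 + w^12*4:
Both terms have the same exponent 12.
w^e*c + w^e*d = w^e*(c+d).
Result = w^12*(8+4) = w^12*12

w^12*12


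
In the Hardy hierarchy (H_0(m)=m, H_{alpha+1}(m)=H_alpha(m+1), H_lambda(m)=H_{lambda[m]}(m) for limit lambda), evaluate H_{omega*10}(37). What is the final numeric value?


H_{omega*10}(37):
For the Hardy hierarchy, H_{omega*k}(n) = 2^k * n.
2^10 = 1024.
1024 * 37 = 37888

37888


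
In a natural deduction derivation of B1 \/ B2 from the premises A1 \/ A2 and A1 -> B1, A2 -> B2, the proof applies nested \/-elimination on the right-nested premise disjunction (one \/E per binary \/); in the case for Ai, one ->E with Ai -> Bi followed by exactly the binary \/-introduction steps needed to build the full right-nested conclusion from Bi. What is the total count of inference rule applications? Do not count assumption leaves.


Constructive dilemma with 2 branches, all disjunctions right-nested:
- \/E: the premise has 1 binary \/, each eliminated once: 1 nodes.
- ->E: one per case (Ai with Ai -> Bi gives Bi): 2 nodes.
- \/I: in case i < n, Bi needs 1 step to form Bi \/ (B(i+1) \/ ...) and then i-1 steps to prepend B(i-1), ..., B1, i.e. i steps; in case i = n, B2 needs 1 prepend steps.
  \/I total = (1 + 2 + ... + 1) + 1 = 1 + 1 = 2 nodes.
Total = 1 + 2 + 2 = 5

5


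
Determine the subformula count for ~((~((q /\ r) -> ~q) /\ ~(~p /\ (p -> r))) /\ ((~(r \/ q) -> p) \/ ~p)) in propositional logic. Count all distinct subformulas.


Formula: ~((~((q /\ r) -> ~q) /\ ~(~p /\ (p -> r))) /\ ((~(r \/ q) -> p) \/ ~p))
Subformulas found:
  1. r
  2. q
  3. p
  4. ~p
  5. ~q
  6. (q /\ r)
  7. (r \/ q)
  8. (p -> r)
  9. ~(r \/ q)
  10. (~(r \/ q) -> p)
  11. (~p /\ (p -> r))
  12. ((q /\ r) -> ~q)
  13. ~(~p /\ (p -> r))
  14. ~((q /\ r) -> ~q)
  15. ((~(r \/ q) -> p) \/ ~p)
  16. (~((q /\ r) -> ~q) /\ ~(~p /\ (p -> r)))
  17. ((~((q /\ r) -> ~q) /\ ~(~p /\ (p -> r))) /\ ((~(r \/ q) -> p) \/ ~p))
  18. ~((~((q /\ r) -> ~q) /\ ~(~p /\ (p -> r))) /\ ((~(r \/ q) -> p) \/ ~p))
Total distinct subformulas = 18

18


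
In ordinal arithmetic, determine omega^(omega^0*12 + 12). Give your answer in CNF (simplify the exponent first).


omega^(omega^0*12 + 12):
omega^0 = 1, so the exponent is 12 + 12 = 24 (finite ordinal addition).
Result = omega^24, already a single CNF term.

omega^24


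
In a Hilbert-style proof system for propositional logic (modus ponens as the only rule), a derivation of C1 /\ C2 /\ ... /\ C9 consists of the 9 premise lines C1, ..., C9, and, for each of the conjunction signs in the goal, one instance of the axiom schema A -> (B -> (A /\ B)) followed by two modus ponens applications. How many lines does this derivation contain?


Conjoining 9 premises:
- 9 premise lines
- the goal has 8 conjunction signs; each costs 1 axiom instance + 2 MP = 3 lines: 3 * 8 = 24
Total = 9 + 24 = 33 lines.

33


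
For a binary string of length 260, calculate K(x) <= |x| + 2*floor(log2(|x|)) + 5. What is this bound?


floor(log2(260)) = 8
2 * 8 = 16
K(x) <= 260 + 16 + 5 = 281

281


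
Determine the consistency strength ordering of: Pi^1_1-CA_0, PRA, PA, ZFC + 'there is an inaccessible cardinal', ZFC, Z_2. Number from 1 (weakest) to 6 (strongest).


Ordering by consistency strength:
1. PRA
2. PA
3. Pi^1_1-CA_0
4. Z_2
5. ZFC
6. ZFC + 'there is an inaccessible cardinal'


Pi^1_1-CA_0=3, PRA=1, PA=2, ZFC + 'there is an inaccessible cardinal'=6, ZFC=5, Z_2=4


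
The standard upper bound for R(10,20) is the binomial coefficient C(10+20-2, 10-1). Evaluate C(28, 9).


R(10,20) <= C(10+20-2, 10-1) = C(28, 9)
C(28, 9) = 28! / (9! * 19!)
= 6906900

6906900


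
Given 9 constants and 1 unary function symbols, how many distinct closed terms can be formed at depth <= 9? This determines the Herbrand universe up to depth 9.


Herbrand terms by depth:
Depth 0: 9 constants
Depth 1: 9 new terms (running total: 18)
Depth 2: 9 new terms (running total: 27)
Depth 3: 9 new terms (running total: 36)
Depth 4: 9 new terms (running total: 45)
Depth 5: 9 new terms (running total: 54)
Depth 6: 9 new terms (running total: 63)
Depth 7: 9 new terms (running total: 72)
Depth 8: 9 new terms (running total: 81)
Depth 9: 9 new terms (running total: 90)
Total distinct ground terms = 90

90


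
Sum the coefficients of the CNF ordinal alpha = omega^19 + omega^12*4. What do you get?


CNF: omega^19 + omega^12*4
Coefficients: 1 + 4 = 5

5


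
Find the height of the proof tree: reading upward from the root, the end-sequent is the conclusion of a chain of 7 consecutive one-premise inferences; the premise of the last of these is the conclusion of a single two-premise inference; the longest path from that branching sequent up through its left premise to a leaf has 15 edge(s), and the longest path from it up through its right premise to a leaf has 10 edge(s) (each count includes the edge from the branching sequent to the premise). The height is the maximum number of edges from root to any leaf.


Longest path through the left premise: 15 edges (measured from the branching sequent)
Longest path through the right premise: 10 edges
Height of the subtree rooted at the branching sequent: max(15, 10) = 15
The branching sequent sits 7 edges above the root (the chain of one-premise inferences), so height = 15 + 7 = 22

22


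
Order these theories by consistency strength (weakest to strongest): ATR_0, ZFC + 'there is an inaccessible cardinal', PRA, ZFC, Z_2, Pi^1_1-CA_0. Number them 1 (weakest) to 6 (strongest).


Ordering by consistency strength:
1. PRA
2. ATR_0
3. Pi^1_1-CA_0
4. Z_2
5. ZFC
6. ZFC + 'there is an inaccessible cardinal'


ATR_0=2, ZFC + 'there is an inaccessible cardinal'=6, PRA=1, ZFC=5, Z_2=4, Pi^1_1-CA_0=3


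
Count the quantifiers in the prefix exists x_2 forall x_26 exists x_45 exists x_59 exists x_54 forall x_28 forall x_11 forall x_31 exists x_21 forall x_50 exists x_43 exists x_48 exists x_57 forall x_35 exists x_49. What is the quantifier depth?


Quantifier prefix has 15 quantifier symbols.
Quantifier depth = 15

15


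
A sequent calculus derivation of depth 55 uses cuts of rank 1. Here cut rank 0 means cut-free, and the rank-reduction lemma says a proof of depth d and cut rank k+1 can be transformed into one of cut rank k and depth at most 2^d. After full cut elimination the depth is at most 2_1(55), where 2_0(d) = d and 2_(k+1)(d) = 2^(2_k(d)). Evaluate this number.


Each rank reduction sends depth d to at most 2^d; cut rank r needs r reductions.
2_0(55) = 55
2_1(55) = 2^55 = 36028797018963968
Cut-free depth bound = 36028797018963968

36028797018963968


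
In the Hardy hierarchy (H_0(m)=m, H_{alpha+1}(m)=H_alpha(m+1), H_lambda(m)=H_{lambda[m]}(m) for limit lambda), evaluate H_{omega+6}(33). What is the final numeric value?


H_{omega+6}(33):
Unwind the 6 successor steps: H_{omega+6}(33) = H_omega(33+6) = H_omega(39).
H_omega(m) = H_m(m) = m + m = 2m.
Result = 2 * 39 = 78

78


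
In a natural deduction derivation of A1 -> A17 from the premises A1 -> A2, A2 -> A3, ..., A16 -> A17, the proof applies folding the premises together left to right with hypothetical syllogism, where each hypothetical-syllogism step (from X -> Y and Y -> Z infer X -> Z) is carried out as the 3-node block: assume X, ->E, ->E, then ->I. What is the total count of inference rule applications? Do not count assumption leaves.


There are 16 premises in the chain. The first HS step combines premises 1 and 2; each further premise needs one more HS step.
So 16 premises require 16 - 1 = 15 hypothetical-syllogism steps.
Each HS step uses 3 inference nodes (->E, ->E, ->I).
15 * 3 = 45 total inference nodes.

45


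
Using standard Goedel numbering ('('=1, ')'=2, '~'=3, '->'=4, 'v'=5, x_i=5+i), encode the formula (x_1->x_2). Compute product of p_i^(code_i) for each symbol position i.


Formula: (x_1->x_2)
Symbol codes: [1, 6, 4, 7, 2]
Primes: [2, 3, 5, 7, 11]
p_1^1 = 2^1 = 2
p_2^6 = 3^6 = 729
p_3^4 = 5^4 = 625
p_4^7 = 7^7 = 823543
p_5^2 = 11^2 = 121
Product = 90804880608750

90804880608750


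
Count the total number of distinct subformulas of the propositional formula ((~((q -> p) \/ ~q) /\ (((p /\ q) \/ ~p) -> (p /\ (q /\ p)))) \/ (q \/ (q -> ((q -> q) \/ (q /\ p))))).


Formula: ((~((q -> p) \/ ~q) /\ (((p /\ q) \/ ~p) -> (p /\ (q /\ p)))) \/ (q \/ (q -> ((q -> q) \/ (q /\ p)))))
Subformulas found:
  1. q
  2. p
  3. ~p
  4. ~q
  5. (q /\ p)
  6. (p /\ q)
  7. (q -> p)
  8. (q -> q)
  9. (p /\ (q /\ p))
  10. ((p /\ q) \/ ~p)
  11. ((q -> p) \/ ~q)
  12. ~((q -> p) \/ ~q)
  13. ((q -> q) \/ (q /\ p))
  14. (q -> ((q -> q) \/ (q /\ p)))
  15. (q \/ (q -> ((q -> q) \/ (q /\ p))))
  16. (((p /\ q) \/ ~p) -> (p /\ (q /\ p)))
  17. (~((q -> p) \/ ~q) /\ (((p /\ q) \/ ~p) -> (p /\ (q /\ p))))
  18. ((~((q -> p) \/ ~q) /\ (((p /\ q) \/ ~p) -> (p /\ (q /\ p)))) \/ (q \/ (q -> ((q -> q) \/ (q /\ p)))))
Total distinct subformulas = 18

18


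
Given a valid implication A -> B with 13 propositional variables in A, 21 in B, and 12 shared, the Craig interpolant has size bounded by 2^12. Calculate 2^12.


Shared atoms = 12
Craig interpolant size bound = 2^12
= 4096

4096


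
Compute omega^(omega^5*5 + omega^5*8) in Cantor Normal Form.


omega^(omega^5*5 + omega^5*8):
Both terms of the exponent have the same exponent 5, so they merge: omega^5*5 + omega^5*8 = omega^5*(5+8) = omega^5*13.
omega raised to a CNF ordinal is a single CNF term: Result = omega^(omega^5*13)

omega^(omega^5*13)


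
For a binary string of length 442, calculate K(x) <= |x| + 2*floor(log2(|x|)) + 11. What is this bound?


floor(log2(442)) = 8
2 * 8 = 16
K(x) <= 442 + 16 + 11 = 469

469


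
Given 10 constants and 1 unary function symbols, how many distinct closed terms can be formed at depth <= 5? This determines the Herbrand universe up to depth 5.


Herbrand terms by depth:
Depth 0: 10 constants
Depth 1: 10 new terms (running total: 20)
Depth 2: 10 new terms (running total: 30)
Depth 3: 10 new terms (running total: 40)
Depth 4: 10 new terms (running total: 50)
Depth 5: 10 new terms (running total: 60)
Total distinct ground terms = 60

60


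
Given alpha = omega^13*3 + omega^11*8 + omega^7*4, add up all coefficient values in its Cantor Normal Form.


CNF: omega^13*3 + omega^11*8 + omega^7*4
Coefficients: 3 + 8 + 4 = 15

15


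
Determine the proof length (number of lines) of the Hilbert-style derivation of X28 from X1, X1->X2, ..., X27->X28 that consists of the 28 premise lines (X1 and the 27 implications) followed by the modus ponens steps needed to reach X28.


We have 28 premise lines: X1 and 27 implications.
Each implication is detached once by MP, giving 27 MP lines.
28 premise lines + 27 MP lines = 55 total lines.

55


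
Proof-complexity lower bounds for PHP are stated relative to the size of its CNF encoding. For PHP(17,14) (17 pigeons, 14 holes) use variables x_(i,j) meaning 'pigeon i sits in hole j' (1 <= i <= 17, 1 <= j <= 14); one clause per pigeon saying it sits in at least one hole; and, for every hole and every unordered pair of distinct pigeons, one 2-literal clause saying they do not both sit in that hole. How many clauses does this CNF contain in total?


PHP(17,14): 17 pigeons, 14 holes, 17*14 = 238 variables.
- pigeon clauses: one per pigeon -> 17 clauses
- hole clauses: 14 holes * C(17,2) = 14 * 136 -> 1904 clauses
Total clauses = 17 + 1904 = 1921

1921


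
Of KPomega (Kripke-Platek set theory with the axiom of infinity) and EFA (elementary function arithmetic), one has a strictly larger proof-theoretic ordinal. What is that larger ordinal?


Proof-theoretic ordinal of KPomega (Kripke-Platek set theory with the axiom of infinity): psi_0(epsilon_{Omega+1})
Proof-theoretic ordinal of EFA (elementary function arithmetic): omega^3
Comparing: omega^3 < psi_0(epsilon_{Omega+1}).
The larger ordinal is psi_0(epsilon_{Omega+1}) (from KPomega (Kripke-Platek set theory with the axiom of infinity)).

psi_0(epsilon_{Omega+1})


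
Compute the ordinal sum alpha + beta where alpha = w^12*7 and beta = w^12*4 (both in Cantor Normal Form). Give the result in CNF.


Ordinal addition w^12*7 + w^12*4:
Both terms have the same exponent 12.
w^e*c + w^e*d = w^e*(c+d).
Result = w^12*(7+4) = w^12*11

w^12*11


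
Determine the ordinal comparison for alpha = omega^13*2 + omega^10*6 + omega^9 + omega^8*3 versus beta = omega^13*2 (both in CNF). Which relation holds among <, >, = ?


Compare term by term from highest exponent:
alpha = omega^13*2 + omega^10*6 + omega^9 + omega^8*3
beta = omega^13*2
Term 1: alpha has omega^13*2, beta has omega^13*2
Term 2: alpha has omega^10*6, beta has omega^0*0
Term 3: alpha has omega^9*1, beta has omega^0*0
Term 4: alpha has omega^8*3, beta has omega^0*0
Result: alpha > beta

alpha > beta


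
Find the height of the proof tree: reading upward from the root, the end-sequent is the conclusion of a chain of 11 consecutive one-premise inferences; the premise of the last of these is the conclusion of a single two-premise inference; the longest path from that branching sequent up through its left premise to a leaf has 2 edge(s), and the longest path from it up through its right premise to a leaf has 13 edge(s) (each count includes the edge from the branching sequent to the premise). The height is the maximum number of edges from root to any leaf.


Longest path through the left premise: 2 edges (measured from the branching sequent)
Longest path through the right premise: 13 edges
Height of the subtree rooted at the branching sequent: max(2, 13) = 13
The branching sequent sits 11 edges above the root (the chain of one-premise inferences), so height = 13 + 11 = 24

24


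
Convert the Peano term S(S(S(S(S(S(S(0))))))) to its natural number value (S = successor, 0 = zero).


Counting successors applied to 0:
7 applications of S to 0 = 7

7


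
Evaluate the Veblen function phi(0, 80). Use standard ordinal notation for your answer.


phi(0, 80):
phi(0, beta) = omega^beta by definition.
phi(0, 80) = omega^80

omega^80


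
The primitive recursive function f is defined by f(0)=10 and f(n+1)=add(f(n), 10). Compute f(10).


f(0) = 10
f(1) = add(f(0), 10) = add(10, 10) = 20
f(2) = add(f(1), 10) = add(20, 10) = 30
f(3) = add(f(2), 10) = add(30, 10) = 40
f(4) = add(f(3), 10) = add(40, 10) = 50
f(5) = add(f(4), 10) = add(50, 10) = 60
f(6) = add(f(5), 10) = add(60, 10) = 70
f(7) = add(f(6), 10) = add(70, 10) = 80
f(8) = add(f(7), 10) = add(80, 10) = 90
f(9) = add(f(8), 10) = add(90, 10) = 100
f(10) = add(f(9), 10) = add(100, 10) = 110


110


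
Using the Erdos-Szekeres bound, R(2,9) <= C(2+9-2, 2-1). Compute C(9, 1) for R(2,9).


R(2,9) <= C(2+9-2, 2-1) = C(9, 1)
C(9, 1) = 9! / (1! * 8!)
= 9

9


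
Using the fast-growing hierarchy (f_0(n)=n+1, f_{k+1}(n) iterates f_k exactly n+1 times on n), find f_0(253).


f_0(253) = 253 + 1 = 254

254


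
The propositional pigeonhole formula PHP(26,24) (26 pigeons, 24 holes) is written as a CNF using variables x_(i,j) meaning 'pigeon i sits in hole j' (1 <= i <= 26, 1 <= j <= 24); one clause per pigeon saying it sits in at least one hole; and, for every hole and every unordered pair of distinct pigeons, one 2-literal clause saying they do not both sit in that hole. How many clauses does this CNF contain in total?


PHP(26,24): 26 pigeons, 24 holes, 26*24 = 624 variables.
- pigeon clauses: one per pigeon -> 26 clauses
- hole clauses: 24 holes * C(26,2) = 24 * 325 -> 7800 clauses
Total clauses = 26 + 7800 = 7826

7826


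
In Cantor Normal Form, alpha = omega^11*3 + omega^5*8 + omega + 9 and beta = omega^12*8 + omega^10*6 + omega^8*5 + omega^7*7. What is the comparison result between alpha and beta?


Compare term by term from highest exponent:
alpha = omega^11*3 + omega^5*8 + omega + 9
beta = omega^12*8 + omega^10*6 + omega^8*5 + omega^7*7
Term 1: alpha has omega^11*3, beta has omega^12*8
Term 2: alpha has omega^5*8, beta has omega^10*6
Term 3: alpha has omega^1*1, beta has omega^8*5
Term 4: alpha has omega^0*9, beta has omega^7*7
Result: alpha < beta

alpha < beta


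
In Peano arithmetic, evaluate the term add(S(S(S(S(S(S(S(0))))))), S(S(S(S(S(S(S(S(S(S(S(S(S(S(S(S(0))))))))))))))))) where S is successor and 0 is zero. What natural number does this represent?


add(S^7(0), S^16(0)):
S^7(0) = 7
S^16(0) = 16
7 + 16 = 23

23


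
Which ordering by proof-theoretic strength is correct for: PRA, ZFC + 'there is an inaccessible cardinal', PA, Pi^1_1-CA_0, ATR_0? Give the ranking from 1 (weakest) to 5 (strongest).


Ordering by consistency strength:
1. PRA
2. PA
3. ATR_0
4. Pi^1_1-CA_0
5. ZFC + 'there is an inaccessible cardinal'


PRA=1, ZFC + 'there is an inaccessible cardinal'=5, PA=2, Pi^1_1-CA_0=4, ATR_0=3


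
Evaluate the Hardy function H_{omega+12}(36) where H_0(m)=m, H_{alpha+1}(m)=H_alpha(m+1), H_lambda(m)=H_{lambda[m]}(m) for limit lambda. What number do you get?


H_{omega+12}(36):
Unwind the 12 successor steps: H_{omega+12}(36) = H_omega(36+12) = H_omega(48).
H_omega(m) = H_m(m) = m + m = 2m.
Result = 2 * 48 = 96

96


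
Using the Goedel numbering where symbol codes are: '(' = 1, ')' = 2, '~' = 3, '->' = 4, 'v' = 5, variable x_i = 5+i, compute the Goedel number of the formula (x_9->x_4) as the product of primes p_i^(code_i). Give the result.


Formula: (x_9->x_4)
Symbol codes: [1, 14, 4, 9, 2]
Primes: [2, 3, 5, 7, 11]
p_1^1 = 2^1 = 2
p_2^14 = 3^14 = 4782969
p_3^4 = 5^4 = 625
p_4^9 = 7^9 = 40353607
p_5^2 = 11^2 = 121
Product = 29192770262026428750

29192770262026428750


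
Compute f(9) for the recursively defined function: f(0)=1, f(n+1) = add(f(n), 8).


f(0) = 1
f(1) = add(f(0), 8) = add(1, 8) = 9
f(2) = add(f(1), 8) = add(9, 8) = 17
f(3) = add(f(2), 8) = add(17, 8) = 25
f(4) = add(f(3), 8) = add(25, 8) = 33
f(5) = add(f(4), 8) = add(33, 8) = 41
f(6) = add(f(5), 8) = add(41, 8) = 49
f(7) = add(f(6), 8) = add(49, 8) = 57
f(8) = add(f(7), 8) = add(57, 8) = 65
f(9) = add(f(8), 8) = add(65, 8) = 73


73


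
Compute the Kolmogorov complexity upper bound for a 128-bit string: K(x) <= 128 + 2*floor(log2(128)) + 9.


floor(log2(128)) = 7
2 * 7 = 14
K(x) <= 128 + 14 + 9 = 151

151


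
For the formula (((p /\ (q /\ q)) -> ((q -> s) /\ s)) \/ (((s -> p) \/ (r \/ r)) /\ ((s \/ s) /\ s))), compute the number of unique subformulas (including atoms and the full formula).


Formula: (((p /\ (q /\ q)) -> ((q -> s) /\ s)) \/ (((s -> p) \/ (r \/ r)) /\ ((s \/ s) /\ s)))
Subformulas found:
  1. q
  2. s
  3. r
  4. p
  5. (s \/ s)
  6. (s -> p)
  7. (r \/ r)
  8. (q /\ q)
  9. (q -> s)
  10. (p /\ (q /\ q))
  11. ((s \/ s) /\ s)
  12. ((q -> s) /\ s)
  13. ((s -> p) \/ (r \/ r))
  14. ((p /\ (q /\ q)) -> ((q -> s) /\ s))
  15. (((s -> p) \/ (r \/ r)) /\ ((s \/ s) /\ s))
  16. (((p /\ (q /\ q)) -> ((q -> s) /\ s)) \/ (((s -> p) \/ (r \/ r)) /\ ((s \/ s) /\ s)))
Total distinct subformulas = 16

16


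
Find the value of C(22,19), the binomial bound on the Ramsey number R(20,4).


R(20,4) <= C(20+4-2, 20-1) = C(22, 19)
C(22, 19) = 22! / (19! * 3!)
= 1540

1540


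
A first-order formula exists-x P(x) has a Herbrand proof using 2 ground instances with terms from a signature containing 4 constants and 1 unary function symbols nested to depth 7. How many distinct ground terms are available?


Herbrand terms by depth:
Depth 0: 4 constants
Depth 1: 4 new terms (running total: 8)
Depth 2: 4 new terms (running total: 12)
Depth 3: 4 new terms (running total: 16)
Depth 4: 4 new terms (running total: 20)
Depth 5: 4 new terms (running total: 24)
Depth 6: 4 new terms (running total: 28)
Depth 7: 4 new terms (running total: 32)
Total distinct ground terms = 32

32


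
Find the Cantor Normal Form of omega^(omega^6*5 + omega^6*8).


omega^(omega^6*5 + omega^6*8):
Both terms of the exponent have the same exponent 6, so they merge: omega^6*5 + omega^6*8 = omega^6*(5+8) = omega^6*13.
omega raised to a CNF ordinal is a single CNF term: Result = omega^(omega^6*13)

omega^(omega^6*13)


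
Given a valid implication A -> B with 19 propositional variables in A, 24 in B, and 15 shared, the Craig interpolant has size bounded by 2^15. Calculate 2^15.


Shared atoms = 15
Craig interpolant size bound = 2^15
= 32768

32768


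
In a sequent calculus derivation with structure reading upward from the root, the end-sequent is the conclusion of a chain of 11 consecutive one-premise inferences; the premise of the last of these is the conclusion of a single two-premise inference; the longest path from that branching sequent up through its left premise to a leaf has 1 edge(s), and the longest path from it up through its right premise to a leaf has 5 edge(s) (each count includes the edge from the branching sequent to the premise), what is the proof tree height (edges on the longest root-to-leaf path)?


Longest path through the left premise: 1 edges (measured from the branching sequent)
Longest path through the right premise: 5 edges
Height of the subtree rooted at the branching sequent: max(1, 5) = 5
The branching sequent sits 11 edges above the root (the chain of one-premise inferences), so height = 5 + 11 = 16

16


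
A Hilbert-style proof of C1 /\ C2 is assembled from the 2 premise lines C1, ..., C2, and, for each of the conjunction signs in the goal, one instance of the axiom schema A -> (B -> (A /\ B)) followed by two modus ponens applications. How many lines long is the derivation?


Conjoining 2 premises:
- 2 premise lines
- the goal has 1 conjunction signs; each costs 1 axiom instance + 2 MP = 3 lines: 3 * 1 = 3
Total = 2 + 3 = 5 lines.

5


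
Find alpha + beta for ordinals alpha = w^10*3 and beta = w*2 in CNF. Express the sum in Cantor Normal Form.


Ordinal addition w^10*3 + w*2:
Leading exponent of alpha (10) > leading exponent of beta (1).
Since alpha's term has higher exponent than beta's leading term,
the sum is simply alpha followed by beta.
Result = w^10*3 + w*2

w^10*3 + w*2


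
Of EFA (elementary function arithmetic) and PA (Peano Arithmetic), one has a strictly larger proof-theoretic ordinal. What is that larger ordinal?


Proof-theoretic ordinal of EFA (elementary function arithmetic): omega^3
Proof-theoretic ordinal of PA (Peano Arithmetic): epsilon_0
Comparing: omega^3 < epsilon_0.
The larger ordinal is epsilon_0 (from PA (Peano Arithmetic)).

epsilon_0


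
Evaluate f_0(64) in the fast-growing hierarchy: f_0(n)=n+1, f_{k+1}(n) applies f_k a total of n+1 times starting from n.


f_0(64) = 64 + 1 = 65

65


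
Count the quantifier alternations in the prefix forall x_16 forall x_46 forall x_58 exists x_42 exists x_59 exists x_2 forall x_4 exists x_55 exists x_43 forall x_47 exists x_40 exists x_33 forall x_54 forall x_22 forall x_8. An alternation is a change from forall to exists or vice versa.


Walk the prefix and count type changes:
  position 1: forall -> forall
  position 2: forall -> forall
  position 3: forall -> exists <-- alternation
  position 4: exists -> exists
  position 5: exists -> exists
  position 6: exists -> forall <-- alternation
  position 7: forall -> exists <-- alternation
  position 8: exists -> exists
  position 9: exists -> forall <-- alternation
  position 10: forall -> exists <-- alternation
  position 11: exists -> exists
  position 12: exists -> forall <-- alternation
  position 13: forall -> forall
  position 14: forall -> forall
Total alternations = 6

6


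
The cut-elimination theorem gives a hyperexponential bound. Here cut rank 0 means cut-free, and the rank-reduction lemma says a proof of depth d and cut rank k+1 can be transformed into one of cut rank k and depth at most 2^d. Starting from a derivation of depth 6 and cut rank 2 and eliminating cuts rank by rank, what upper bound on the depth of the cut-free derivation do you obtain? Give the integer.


Each rank reduction sends depth d to at most 2^d; cut rank r needs r reductions.
2_0(6) = 6
2_1(6) = 2^6 = 64
2_2(6) = 2^64 = 18446744073709551616
Cut-free depth bound = 18446744073709551616

18446744073709551616


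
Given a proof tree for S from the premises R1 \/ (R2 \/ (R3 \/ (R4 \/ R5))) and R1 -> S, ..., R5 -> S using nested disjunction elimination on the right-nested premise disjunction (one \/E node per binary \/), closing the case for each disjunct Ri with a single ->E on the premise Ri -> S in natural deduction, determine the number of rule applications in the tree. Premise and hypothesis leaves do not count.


The premise R1 \/ (R2 \/ (R3 \/ (R4 \/ R5))) contains 5 disjuncts, hence 4 binary \/ connectives.
- Each binary \/ is eliminated once: 4 \/E nodes.
- Each of the 5 cases Ri derives S by one ->E with Ri -> S: 5 ->E nodes.
Total = 4 + 5 = 9

9


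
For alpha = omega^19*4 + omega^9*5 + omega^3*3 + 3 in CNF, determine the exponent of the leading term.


CNF: omega^19*4 + omega^9*5 + omega^3*3 + 3
The leading term is omega^19*4, which has exponent 19.

19


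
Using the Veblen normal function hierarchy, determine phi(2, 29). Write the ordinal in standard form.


phi(2, 29):
phi(2, beta) = zeta_beta (the beta-th zeta number, fixed point of epsilon).
phi(2, 29) = zeta_29

zeta_29


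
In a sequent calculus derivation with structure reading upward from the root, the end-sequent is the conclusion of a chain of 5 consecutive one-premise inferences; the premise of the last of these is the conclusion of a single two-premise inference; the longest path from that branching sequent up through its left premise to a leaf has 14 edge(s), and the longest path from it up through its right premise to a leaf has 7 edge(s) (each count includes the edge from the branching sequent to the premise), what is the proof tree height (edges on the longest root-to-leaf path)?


Longest path through the left premise: 14 edges (measured from the branching sequent)
Longest path through the right premise: 7 edges
Height of the subtree rooted at the branching sequent: max(14, 7) = 14
The branching sequent sits 5 edges above the root (the chain of one-premise inferences), so height = 14 + 5 = 19

19


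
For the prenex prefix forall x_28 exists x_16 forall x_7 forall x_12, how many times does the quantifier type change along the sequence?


Walk the prefix and count type changes:
  position 1: forall -> exists <-- alternation
  position 2: exists -> forall <-- alternation
  position 3: forall -> forall
Total alternations = 2

2


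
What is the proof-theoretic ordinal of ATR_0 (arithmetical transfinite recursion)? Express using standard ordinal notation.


The proof-theoretic ordinal of ATR_0 (arithmetical transfinite recursion) is a standard result in ordinal analysis.
This ordinal is the supremum of order types of primitive recursive well-orderings
that the theory can prove to be well-ordered.
For ATR_0 (arithmetical transfinite recursion), the proof-theoretic ordinal is Gamma_0.

Gamma_0


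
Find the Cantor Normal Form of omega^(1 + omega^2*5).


omega^(1 + omega^2*5):
In ordinal addition a term is absorbed by a following term of strictly larger exponent: 0 < 2, so 1 + omega^2*5 = omega^2*5.
omega raised to a CNF ordinal is a single CNF term: Result = omega^(omega^2*5)

omega^(omega^2*5)


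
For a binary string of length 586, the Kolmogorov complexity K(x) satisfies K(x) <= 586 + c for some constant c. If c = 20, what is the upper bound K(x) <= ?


K(x) <= |x| + c = 586 + 20 = 606

606


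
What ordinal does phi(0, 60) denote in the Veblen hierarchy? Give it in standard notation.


phi(0, 60):
phi(0, beta) = omega^beta by definition.
phi(0, 60) = omega^60

omega^60


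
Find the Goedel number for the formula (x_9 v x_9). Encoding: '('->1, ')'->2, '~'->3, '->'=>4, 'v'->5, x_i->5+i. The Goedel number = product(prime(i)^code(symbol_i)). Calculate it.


Formula: (x_9 v x_9)
Symbol codes: [1, 14, 5, 14, 2]
Primes: [2, 3, 5, 7, 11]
p_1^1 = 2^1 = 2
p_2^14 = 3^14 = 4782969
p_3^5 = 5^5 = 3125
p_4^14 = 7^14 = 678223072849
p_5^2 = 11^2 = 121
Product = 2453214448969390940006250

2453214448969390940006250


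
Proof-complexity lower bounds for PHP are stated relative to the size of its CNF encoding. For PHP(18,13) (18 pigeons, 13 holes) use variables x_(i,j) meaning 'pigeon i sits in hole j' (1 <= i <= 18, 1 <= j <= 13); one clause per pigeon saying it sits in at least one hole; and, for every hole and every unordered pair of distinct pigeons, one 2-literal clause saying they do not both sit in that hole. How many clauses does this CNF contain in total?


PHP(18,13): 18 pigeons, 13 holes, 18*13 = 234 variables.
- pigeon clauses: one per pigeon -> 18 clauses
- hole clauses: 13 holes * C(18,2) = 13 * 153 -> 1989 clauses
Total clauses = 18 + 1989 = 2007

2007


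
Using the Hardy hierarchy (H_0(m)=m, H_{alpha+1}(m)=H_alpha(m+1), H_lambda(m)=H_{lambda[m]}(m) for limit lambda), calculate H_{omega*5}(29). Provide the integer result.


H_{omega*5}(29):
For the Hardy hierarchy, H_{omega*k}(n) = 2^k * n.
2^5 = 32.
32 * 29 = 928

928


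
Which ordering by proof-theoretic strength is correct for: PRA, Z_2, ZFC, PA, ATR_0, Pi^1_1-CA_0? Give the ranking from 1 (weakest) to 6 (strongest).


Ordering by consistency strength:
1. PRA
2. PA
3. ATR_0
4. Pi^1_1-CA_0
5. Z_2
6. ZFC


PRA=1, Z_2=5, ZFC=6, PA=2, ATR_0=3, Pi^1_1-CA_0=4


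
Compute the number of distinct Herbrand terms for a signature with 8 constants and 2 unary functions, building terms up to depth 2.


Herbrand terms by depth:
Depth 0: 8 constants
Depth 1: 16 new terms (running total: 24)
Depth 2: 32 new terms (running total: 56)
Total distinct ground terms = 56

56


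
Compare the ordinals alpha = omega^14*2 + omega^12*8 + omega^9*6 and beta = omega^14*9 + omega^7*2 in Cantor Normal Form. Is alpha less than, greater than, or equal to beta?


Compare term by term from highest exponent:
alpha = omega^14*2 + omega^12*8 + omega^9*6
beta = omega^14*9 + omega^7*2
Term 1: alpha has omega^14*2, beta has omega^14*9
Term 2: alpha has omega^12*8, beta has omega^7*2
Term 3: alpha has omega^9*6, beta has omega^0*0
Result: alpha < beta

alpha < beta


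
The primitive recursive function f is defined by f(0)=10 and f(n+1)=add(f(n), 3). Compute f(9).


f(0) = 10
f(1) = add(f(0), 3) = add(10, 3) = 13
f(2) = add(f(1), 3) = add(13, 3) = 16
f(3) = add(f(2), 3) = add(16, 3) = 19
f(4) = add(f(3), 3) = add(19, 3) = 22
f(5) = add(f(4), 3) = add(22, 3) = 25
f(6) = add(f(5), 3) = add(25, 3) = 28
f(7) = add(f(6), 3) = add(28, 3) = 31
f(8) = add(f(7), 3) = add(31, 3) = 34
f(9) = add(f(8), 3) = add(34, 3) = 37


37


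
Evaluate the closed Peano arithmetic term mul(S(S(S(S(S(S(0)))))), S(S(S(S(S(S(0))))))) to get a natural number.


mul(S^6(0), S^6(0)):
S^6(0) = 6
S^6(0) = 6
6 * 6 = 36

36


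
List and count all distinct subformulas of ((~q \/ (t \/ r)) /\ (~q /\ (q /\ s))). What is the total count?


Formula: ((~q \/ (t \/ r)) /\ (~q /\ (q /\ s)))
Subformulas found:
  1. q
  2. s
  3. r
  4. t
  5. ~q
  6. (q /\ s)
  7. (t \/ r)
  8. (~q /\ (q /\ s))
  9. (~q \/ (t \/ r))
  10. ((~q \/ (t \/ r)) /\ (~q /\ (q /\ s)))
Total distinct subformulas = 10

10


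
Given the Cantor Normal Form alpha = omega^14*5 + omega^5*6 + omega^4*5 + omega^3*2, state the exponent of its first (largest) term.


CNF: omega^14*5 + omega^5*6 + omega^4*5 + omega^3*2
The leading term is omega^14*5, which has exponent 14.

14


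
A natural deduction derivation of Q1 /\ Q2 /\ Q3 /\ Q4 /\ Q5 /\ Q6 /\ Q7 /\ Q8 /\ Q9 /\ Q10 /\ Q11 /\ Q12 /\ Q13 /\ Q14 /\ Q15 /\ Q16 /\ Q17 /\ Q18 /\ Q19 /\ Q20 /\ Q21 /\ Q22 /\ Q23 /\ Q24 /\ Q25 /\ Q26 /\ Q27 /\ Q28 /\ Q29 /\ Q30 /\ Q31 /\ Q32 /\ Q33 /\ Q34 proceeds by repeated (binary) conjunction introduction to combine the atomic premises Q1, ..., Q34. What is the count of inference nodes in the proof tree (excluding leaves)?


The target conjunction has 34 conjuncts, i.e. 33 binary /\ connectives.
Each conjunction-intro joins two pieces, so 34 atoms require 34-1 = 33 applications.
Total inference nodes = 33

33


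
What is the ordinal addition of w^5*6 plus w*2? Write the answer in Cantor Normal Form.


Ordinal addition w^5*6 + w*2:
Leading exponent of alpha (5) > leading exponent of beta (1).
Since alpha's term has higher exponent than beta's leading term,
the sum is simply alpha followed by beta.
Result = w^5*6 + w*2

w^5*6 + w*2


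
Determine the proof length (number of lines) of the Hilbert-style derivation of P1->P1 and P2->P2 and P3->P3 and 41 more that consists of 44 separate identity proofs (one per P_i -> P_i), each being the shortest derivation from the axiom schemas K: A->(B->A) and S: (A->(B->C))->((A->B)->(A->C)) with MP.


The shortest proof of A->A from K and S in the Hilbert calculus has exactly 5 lines:
(1) K instance A->((A->A)->A), (2) S instance, (3) MP on 1,2, (4) K instance A->(A->A), (5) MP on 3,4.
For 44 independent identities: 44 * 5 = 220 lines total.

220


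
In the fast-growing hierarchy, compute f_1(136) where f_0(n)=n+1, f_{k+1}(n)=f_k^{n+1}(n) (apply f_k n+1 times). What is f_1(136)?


f_1(136) = f_0^137(136)
f_0 adds 1 each time, applied 137 times.
f_1(136) = 136 + 137 = 273

273


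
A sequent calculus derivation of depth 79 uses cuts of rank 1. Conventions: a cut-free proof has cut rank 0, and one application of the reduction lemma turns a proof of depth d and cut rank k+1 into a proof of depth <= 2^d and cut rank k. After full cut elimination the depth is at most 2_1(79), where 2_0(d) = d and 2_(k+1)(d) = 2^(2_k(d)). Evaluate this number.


Each rank reduction sends depth d to at most 2^d; cut rank r needs r reductions.
2_0(79) = 79
2_1(79) = 2^79 = 604462909807314587353088
Cut-free depth bound = 604462909807314587353088

604462909807314587353088


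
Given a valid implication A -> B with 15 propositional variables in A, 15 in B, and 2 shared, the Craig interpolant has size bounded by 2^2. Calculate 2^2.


Shared atoms = 2
Craig interpolant size bound = 2^2
= 4

4


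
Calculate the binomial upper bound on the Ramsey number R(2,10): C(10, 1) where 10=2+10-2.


R(2,10) <= C(2+10-2, 2-1) = C(10, 1)
C(10, 1) = 10! / (1! * 9!)
= 10

10


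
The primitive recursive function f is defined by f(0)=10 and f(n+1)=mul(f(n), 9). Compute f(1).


f(0) = 10
f(1) = mul(f(0), 9) = mul(10, 9) = 90


90


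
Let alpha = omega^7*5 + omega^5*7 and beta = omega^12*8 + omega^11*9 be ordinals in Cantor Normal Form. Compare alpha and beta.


Compare term by term from highest exponent:
alpha = omega^7*5 + omega^5*7
beta = omega^12*8 + omega^11*9
Term 1: alpha has omega^7*5, beta has omega^12*8
Term 2: alpha has omega^5*7, beta has omega^11*9
Result: alpha < beta

alpha < beta


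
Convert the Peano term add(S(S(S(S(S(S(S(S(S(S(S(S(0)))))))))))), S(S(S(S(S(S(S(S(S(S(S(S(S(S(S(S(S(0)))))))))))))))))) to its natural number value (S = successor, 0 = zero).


add(S^12(0), S^17(0)):
S^12(0) = 12
S^17(0) = 17
12 + 17 = 29

29


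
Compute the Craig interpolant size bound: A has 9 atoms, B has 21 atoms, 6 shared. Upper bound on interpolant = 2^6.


Shared atoms = 6
Craig interpolant size bound = 2^6
= 64

64


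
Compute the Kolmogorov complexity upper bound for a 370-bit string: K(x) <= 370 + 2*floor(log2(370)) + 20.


floor(log2(370)) = 8
2 * 8 = 16
K(x) <= 370 + 16 + 20 = 406

406


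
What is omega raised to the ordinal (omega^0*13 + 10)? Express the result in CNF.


omega^(omega^0*13 + 10):
omega^0 = 1, so the exponent is 13 + 10 = 23 (finite ordinal addition).
Result = omega^23, already a single CNF term.

omega^23


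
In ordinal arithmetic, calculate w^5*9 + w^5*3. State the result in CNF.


Ordinal addition w^5*9 + w^5*3:
Both terms have the same exponent 5.
w^e*c + w^e*d = w^e*(c+d).
Result = w^5*(9+3) = w^5*12

w^5*12
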